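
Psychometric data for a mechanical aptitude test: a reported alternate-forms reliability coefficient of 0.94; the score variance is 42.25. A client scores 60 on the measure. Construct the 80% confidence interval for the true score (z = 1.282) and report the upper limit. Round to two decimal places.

σ = 42.25^(1/2) = 6.5000
The standard error of measurement is 6.5000*√(1 − 0.9400) ≃ 6.5000*0.2449 ≃ 1.5922.
Margin = 1.282 * 1.5922 ≃ 2.0412
Upper bound: 60 + 2.0412 = 62.0412

62.04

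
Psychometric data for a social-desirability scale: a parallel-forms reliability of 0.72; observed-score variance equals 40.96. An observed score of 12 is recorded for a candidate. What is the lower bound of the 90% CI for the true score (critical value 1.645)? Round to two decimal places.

6.43

SD = √40.96 = 6.40000
SEM = 6.40000 × √(1 − 0.72000) = 6.40000 × √0.28000 ≈ 6.40000 × 0.52915 ≈ 3.38656
Margin = 1.645 × 3.38656 ≈ 5.57089
Lower bound: 12 − 5.57089 = 6.42911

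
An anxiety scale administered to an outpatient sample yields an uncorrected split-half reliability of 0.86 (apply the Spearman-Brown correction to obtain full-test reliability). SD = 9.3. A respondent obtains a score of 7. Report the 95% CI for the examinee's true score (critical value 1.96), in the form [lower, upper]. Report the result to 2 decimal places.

[2.00, 12.00]

r_full = 2·0.86 / (1 + 0.86) ≈ 0.925
SEM = 9.300 * √(1 − 0.925) = 9.300 * √0.075 ≈ 9.300 * 0.274 ≈ 2.551
Margin = 1.96 * 2.551 ≈ 5.001
95% CI: 7 ± 5.001 = [1.999, 12.001]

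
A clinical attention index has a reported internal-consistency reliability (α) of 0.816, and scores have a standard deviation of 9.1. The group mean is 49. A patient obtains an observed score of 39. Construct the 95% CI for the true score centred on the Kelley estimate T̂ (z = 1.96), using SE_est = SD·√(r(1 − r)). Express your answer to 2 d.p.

[33.93, 47.75]

T̂ = 0.816(39) + 0.184(49) ≈ 40.840
SE_est = SD × √(r(1 − r)) = 9.100 × √0.150 ≈ 9.100 × 0.387 ≈ 3.526
CI = 40.840 ± 1.96 × 3.526 → [33.929, 47.751]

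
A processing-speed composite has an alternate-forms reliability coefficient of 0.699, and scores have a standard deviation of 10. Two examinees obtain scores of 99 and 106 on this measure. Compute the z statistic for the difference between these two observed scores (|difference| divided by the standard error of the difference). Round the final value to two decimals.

SEM = 10.00000·√(1 − 0.69900) ≈ 5.48635
SE_diff = SEM · √2 ≈ 5.48635 · 1.41421 ≈ 7.75887
z = 7 / 7.75887 ≈ 0.90219

0.90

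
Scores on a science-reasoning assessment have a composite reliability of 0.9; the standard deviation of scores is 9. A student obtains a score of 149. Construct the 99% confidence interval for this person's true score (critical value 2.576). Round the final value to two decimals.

[141.67, 156.33]

SEM = 9.000 × √(1 − 0.900) = 9.000 × √0.100 ≃ 9.000 × 0.316 ≃ 2.846
Half-width = 2.576×2.846 ≃ 7.331
Interval: (141.669, 156.331)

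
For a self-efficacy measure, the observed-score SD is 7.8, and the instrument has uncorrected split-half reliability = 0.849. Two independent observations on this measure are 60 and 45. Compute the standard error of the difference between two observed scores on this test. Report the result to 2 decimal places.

Spearman-Brown: r = 2(0.849) / (1 + 0.849) = 1.69800 / 1.84900 ≈ 0.91833
SEM = 7.80000*√(1 − 0.91833) ≈ 2.22902
SE_diff = √2 * SEM ≈ 3.15232

3.15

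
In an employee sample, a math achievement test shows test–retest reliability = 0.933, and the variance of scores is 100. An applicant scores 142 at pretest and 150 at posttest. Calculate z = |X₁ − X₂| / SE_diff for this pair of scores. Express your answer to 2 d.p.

SD = √100 ≃ 10.00000
SEM = 10.00000*√(1 − 0.93300) ≃ 2.58844
Standard error of the difference = 2.58844·√2 ≃ 3.66060
z = |142 − 150| / 3.66060 = 8 / 3.66060 ≃ 2.18543

2.19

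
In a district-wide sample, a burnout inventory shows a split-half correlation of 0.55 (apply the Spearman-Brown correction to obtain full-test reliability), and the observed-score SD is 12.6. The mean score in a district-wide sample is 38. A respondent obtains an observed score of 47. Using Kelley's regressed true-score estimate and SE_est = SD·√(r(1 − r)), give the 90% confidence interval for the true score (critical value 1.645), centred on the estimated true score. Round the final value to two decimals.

[34.98, 53.80]

Spearman-Brown: r = 2(0.55) / (1 + 0.55) = 1.1000 / 1.5500 ≃ 0.7097
Estimated true score = 0.7097×47 + (1 − 0.7097)×38 ≃ 44.3871
SE_est = SD × √(r(1 − r)) = 12.6000 × √0.2060 ≃ 12.6000 × 0.4539 ≃ 5.7193
CI = 44.3871 ± 1.645 × 5.7193 → [34.9789, 53.7953]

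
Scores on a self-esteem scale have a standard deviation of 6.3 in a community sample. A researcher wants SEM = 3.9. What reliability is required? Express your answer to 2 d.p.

0.62

r = 1 − (3.90000/6.3)² ≈ 1 − 0.38322 ≈ 0.61678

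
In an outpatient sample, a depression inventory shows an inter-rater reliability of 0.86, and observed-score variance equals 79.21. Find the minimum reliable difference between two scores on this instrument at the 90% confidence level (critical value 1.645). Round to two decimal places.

SD = √79.21 = 8.9000
SEM = 8.9000 × √(1 − 0.8600) = 8.9000 × √0.1400 ≈ 8.9000 × 0.3742 ≈ 3.3301
SE_diff = SEM × √2 ≈ 3.3301 × 1.4142 ≈ 4.7094
Minimum reliable difference = 1.645 × SE_diff ≈ 1.645 × 4.7094 ≈ 7.7470

7.75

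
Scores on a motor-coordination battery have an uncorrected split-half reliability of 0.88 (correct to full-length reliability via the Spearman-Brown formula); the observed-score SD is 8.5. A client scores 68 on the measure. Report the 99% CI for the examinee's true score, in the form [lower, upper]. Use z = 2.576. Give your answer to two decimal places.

[62.47, 73.53]

Spearman-Brown: r = 2(0.88) / (1 + 0.88) = 1.76000 / 1.88000 ≈ 0.93617
SEM = 8.50000×√(1 − 0.93617) ≈ 2.14749
Half-width = 2.576×2.14749 ≈ 5.53193
CI = 68 ± 5.53193 → [62.46807, 73.53193]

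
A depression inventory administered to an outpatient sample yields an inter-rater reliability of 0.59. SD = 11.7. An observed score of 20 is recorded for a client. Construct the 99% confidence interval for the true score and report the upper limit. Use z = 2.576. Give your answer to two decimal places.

The standard error of measurement is 11.70000×√(1 − 0.59000) ≈ 11.70000×0.64031 ≈ 7.49166.
Half-width = 2.576×7.49166 ≈ 19.29850
Upper bound: 20 + 19.29850 = 39.29850

39.30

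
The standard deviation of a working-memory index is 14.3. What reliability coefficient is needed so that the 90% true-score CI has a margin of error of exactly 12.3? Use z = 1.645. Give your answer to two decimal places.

0.73

SEM needed = half-width / z = 12.3/1.645 ≈ 7.4772
r = 1 − (SEM / SD)² = 1 − (7.4772 / 14.3)² ≈ 1 − 0.2734 ≈ 0.7266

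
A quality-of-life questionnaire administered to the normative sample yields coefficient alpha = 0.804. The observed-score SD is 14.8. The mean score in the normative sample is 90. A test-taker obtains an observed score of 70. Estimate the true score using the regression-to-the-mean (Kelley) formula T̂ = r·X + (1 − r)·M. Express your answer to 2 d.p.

73.92

Estimated true score = 0.80400×70 + (1 − 0.80400)×90 ≈ 73.92000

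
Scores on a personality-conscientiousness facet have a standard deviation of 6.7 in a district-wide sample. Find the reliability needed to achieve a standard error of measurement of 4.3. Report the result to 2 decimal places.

0.59

r = 1 − (4.30000/6.7)² ≈ 1 − 0.41190 ≈ 0.58810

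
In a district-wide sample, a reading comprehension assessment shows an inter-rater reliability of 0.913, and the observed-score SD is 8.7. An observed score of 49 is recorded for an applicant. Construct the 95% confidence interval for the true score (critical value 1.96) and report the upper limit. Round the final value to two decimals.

SEM = 8.700*√(1 − 0.913) ≈ 2.566
1.96 * SEM ≈ 5.030
Upper limit = 49 + 5.030 ≈ 54.030

54.03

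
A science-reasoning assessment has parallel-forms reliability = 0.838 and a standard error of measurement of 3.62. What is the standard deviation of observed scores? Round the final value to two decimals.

8.99

SD = SEM / √(1 − r) = 3.62 / √0.162 ≈ 3.62 / 0.402 ≈ 8.994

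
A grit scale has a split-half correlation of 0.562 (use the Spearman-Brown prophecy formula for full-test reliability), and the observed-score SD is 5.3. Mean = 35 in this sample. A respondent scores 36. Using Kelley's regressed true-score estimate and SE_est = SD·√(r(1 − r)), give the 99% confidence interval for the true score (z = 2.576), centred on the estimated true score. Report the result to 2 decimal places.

r_full = 2·0.562 / (1 + 0.562) ≈ 0.71959
T̂ = r·X + (1 − r)·M = 0.71959×36 + 0.28041×35 ≈ 25.90525 + 9.81434 ≈ 35.71959
SE_est = 5.30000·√[r(1 − r)] ≈ 2.38076
CI = 35.71959 ± 2.576 × 2.38076 → [29.58676, 41.85242]

[29.59, 41.85]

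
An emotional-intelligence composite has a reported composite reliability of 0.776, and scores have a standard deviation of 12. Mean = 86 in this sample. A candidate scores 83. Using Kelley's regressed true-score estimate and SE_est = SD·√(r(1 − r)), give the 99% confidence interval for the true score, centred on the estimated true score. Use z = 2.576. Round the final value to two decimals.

[70.78, 96.56]

T̂ = r·X + (1 − r)·M = 0.776×83 + 0.224×86 = 64.408 + 19.264 ≃ 83.672
SE_est = 12.000×√(0.776×0.224) ≃ 5.003
99% CI: 83.672 ± 12.888 ≃ (70.784, 96.560)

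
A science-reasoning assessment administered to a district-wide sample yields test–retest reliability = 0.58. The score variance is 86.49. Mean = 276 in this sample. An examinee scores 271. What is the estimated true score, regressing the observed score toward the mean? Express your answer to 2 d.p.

273.10

T̂ = 0.58000(271) + 0.42000(276) ≈ 273.10000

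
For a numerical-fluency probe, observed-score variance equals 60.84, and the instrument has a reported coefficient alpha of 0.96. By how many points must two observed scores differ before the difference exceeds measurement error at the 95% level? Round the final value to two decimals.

4.32

SD = √60.84 ≈ 7.8000
SEM = 7.8000×√(1 − 0.9600) ≈ 1.5600
Standard error of the difference = 1.5600·√2 ≈ 2.2062
Minimum reliable difference = 1.96 × SE_diff ≈ 1.96 × 2.2062 ≈ 4.3241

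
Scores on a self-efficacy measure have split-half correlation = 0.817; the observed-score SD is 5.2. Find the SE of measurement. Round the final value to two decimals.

r_full = 2·0.817 / (1 + 0.817) ≈ 0.89928
SEM = 5.20000 × √(1 − 0.89928) = 5.20000 × √0.10072 ≈ 5.20000 × 0.31736 ≈ 1.65026

1.65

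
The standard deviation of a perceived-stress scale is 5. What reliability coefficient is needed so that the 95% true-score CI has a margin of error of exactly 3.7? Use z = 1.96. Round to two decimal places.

0.86

Required SEM = 3.7 / 1.96 ≈ 1.8878
r = 1 − (1.8878/5)² ≈ 1 − 0.1425 ≈ 0.8575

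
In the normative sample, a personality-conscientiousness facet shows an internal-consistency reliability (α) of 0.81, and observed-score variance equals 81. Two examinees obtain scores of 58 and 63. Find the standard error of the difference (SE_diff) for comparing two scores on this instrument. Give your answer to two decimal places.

5.55

σ = 81^(1/2) = 9.000
The standard error of measurement is 9.000*√(1 − 0.810) ≈ 9.000*0.436 ≈ 3.923.
SE_diff = √2 * SEM ≈ 5.548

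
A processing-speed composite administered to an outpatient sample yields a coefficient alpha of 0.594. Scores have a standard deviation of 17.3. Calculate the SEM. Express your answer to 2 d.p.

11.02

SEM = 17.300·√(1 − 0.594) ≈ 11.023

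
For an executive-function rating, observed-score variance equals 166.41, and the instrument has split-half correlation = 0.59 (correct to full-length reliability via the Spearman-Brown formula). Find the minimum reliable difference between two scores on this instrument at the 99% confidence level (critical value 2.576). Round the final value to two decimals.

23.86

SD = √166.41 = 12.900
Full-length reliability (Spearman-Brown) = 2(0.59)/(1+0.59) ≈ 0.742
SEM = 12.900×√(1 − 0.742) ≈ 6.551
Standard error of the difference = 6.551·√2 ≈ 9.264
Minimum reliable difference = 2.576 × SE_diff ≈ 2.576 × 9.264 ≈ 23.864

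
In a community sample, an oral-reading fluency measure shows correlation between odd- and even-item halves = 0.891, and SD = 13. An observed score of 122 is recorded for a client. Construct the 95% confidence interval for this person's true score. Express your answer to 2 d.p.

r_full = 2·0.891 / (1 + 0.891) ≈ 0.94236
The standard error of measurement is 13.00000×√(1 − 0.94236) ≈ 13.00000×0.24009 ≈ 3.12112.
1.96 × SEM ≈ 6.11740
95% CI: 122 ± 6.11740 = [115.88260, 128.11740]

[115.88, 128.12]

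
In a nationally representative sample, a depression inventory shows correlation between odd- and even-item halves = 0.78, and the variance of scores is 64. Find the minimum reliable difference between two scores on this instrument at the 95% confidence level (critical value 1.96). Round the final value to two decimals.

σ = 64^(1/2) = 8.0000
Full-length reliability (Spearman-Brown) = 2(0.78)/(1+0.78) ≃ 0.8764
The standard error of measurement is 8.0000*√(1 − 0.8764) ≃ 8.0000*0.3516 ≃ 2.8125.
SE_diff = √2 * SEM ≃ 3.9775
Smallest detectable difference = 1.96*3.9775 ≃ 7.7958

7.80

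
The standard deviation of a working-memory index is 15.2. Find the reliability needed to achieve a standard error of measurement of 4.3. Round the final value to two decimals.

0.92

r = 1 − (SEM / SD)² = 1 − (4.300 / 15.2)² ≈ 1 − 0.080 ≈ 0.920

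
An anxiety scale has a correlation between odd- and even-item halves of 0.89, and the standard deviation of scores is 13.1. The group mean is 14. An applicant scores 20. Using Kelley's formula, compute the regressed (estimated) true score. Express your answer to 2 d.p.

r_full = 2·0.89 / (1 + 0.89) ≈ 0.9418
T̂ = 0.9418(20) + 0.0582(14) ≈ 19.6508

19.65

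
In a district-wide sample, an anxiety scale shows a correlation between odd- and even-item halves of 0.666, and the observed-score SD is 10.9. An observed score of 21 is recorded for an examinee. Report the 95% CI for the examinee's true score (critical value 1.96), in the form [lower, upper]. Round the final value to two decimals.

r_full = 2·0.666 / (1 + 0.666) ≃ 0.800
SEM = 10.900 * √(1 − 0.800) = 10.900 * √0.200 ≃ 10.900 * 0.448 ≃ 4.880
Margin = 1.96 * 4.880 ≃ 9.566
95% CI: 21 ± 9.566 = [11.434, 30.566]

[11.43, 30.57]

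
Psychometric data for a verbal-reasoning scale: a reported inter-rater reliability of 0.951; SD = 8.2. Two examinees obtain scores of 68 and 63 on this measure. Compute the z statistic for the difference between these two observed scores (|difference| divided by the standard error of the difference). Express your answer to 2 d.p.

1.95

SEM = 8.2000·√(1 − 0.9510) ≈ 1.8151
Standard error of the difference = 1.8151·√2 ≈ 2.5670
z = 5 / 2.5670 ≈ 1.9478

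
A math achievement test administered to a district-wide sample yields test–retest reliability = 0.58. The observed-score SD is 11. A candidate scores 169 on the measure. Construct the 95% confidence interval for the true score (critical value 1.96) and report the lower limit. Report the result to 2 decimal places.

The standard error of measurement is 11.000·√(1 − 0.580) ≈ 11.000·0.648 ≈ 7.129.
Half-width = 1.96·7.129 ≈ 13.972
Lower bound: 169 − 13.972 = 155.028

155.03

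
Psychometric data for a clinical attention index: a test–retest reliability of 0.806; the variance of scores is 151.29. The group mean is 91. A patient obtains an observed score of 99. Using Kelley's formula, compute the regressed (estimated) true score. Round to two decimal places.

T̂ = 0.806(99) + 0.194(91) ≃ 97.448

97.45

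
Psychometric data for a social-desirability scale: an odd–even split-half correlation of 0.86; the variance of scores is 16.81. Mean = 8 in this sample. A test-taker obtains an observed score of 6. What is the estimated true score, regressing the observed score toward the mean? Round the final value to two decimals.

6.15

Full-length reliability (Spearman-Brown) = 2(0.86)/(1+0.86) ≃ 0.925
T̂ = r·X + (1 − r)·M = 0.925*6 + 0.075*8 ≃ 5.548 + 0.602 ≃ 6.151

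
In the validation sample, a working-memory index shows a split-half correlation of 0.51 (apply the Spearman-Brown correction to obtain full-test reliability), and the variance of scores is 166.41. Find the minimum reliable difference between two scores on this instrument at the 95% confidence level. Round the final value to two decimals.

20.37

SD = √166.41 ≈ 12.9000
r_full = 2·0.51 / (1 + 0.51) ≈ 0.6755
SEM = 12.9000·√(1 − 0.6755) ≈ 7.3485
SE_diff = √2 · SEM ≈ 10.3924
Minimum reliable difference = 1.96 · SE_diff ≈ 1.96 · 10.3924 ≈ 20.3690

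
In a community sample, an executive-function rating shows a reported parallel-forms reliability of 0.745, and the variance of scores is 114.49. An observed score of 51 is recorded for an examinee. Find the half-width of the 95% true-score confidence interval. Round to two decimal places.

10.59

SD = √114.49 = 10.700
The standard error of measurement is 10.700·√(1 − 0.745) ≈ 10.700·0.505 ≈ 5.403.
1.96 · SEM ≈ 10.590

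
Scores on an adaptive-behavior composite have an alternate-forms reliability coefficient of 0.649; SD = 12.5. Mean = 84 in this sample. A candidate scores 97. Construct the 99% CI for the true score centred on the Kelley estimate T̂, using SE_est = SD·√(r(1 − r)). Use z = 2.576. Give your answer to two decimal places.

[77.07, 107.81]

T̂ = r·X + (1 − r)·M = 0.6490·97 + 0.3510·84 = 62.9530 + 29.4840 ≈ 92.4370
SE_est = 12.5000·√[r(1 − r)] ≈ 5.9660
99% CI: 92.4370 ± 15.3685 ≈ (77.0685, 107.8055)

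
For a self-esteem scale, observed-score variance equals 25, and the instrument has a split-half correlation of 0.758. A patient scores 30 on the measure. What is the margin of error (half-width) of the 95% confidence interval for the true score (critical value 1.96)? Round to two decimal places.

SD = √25 = 5.00000
Spearman-Brown: r = 2(0.758) / (1 + 0.758) = 1.51600 / 1.75800 ≈ 0.86234
SEM = 5.00000·√(1 − 0.86234) ≈ 1.85510
Margin = 1.96 · 1.85510 ≈ 3.63600

3.64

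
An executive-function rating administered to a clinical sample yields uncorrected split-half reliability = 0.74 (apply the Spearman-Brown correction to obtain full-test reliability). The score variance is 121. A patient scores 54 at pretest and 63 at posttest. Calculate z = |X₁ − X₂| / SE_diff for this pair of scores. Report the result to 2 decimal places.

1.50

SD = √121 ≈ 11.0000
Full-length reliability (Spearman-Brown) = 2(0.74)/(1+0.74) ≈ 0.8506
SEM = 11.0000 × √(1 − 0.8506) = 11.0000 × √0.1494 ≈ 11.0000 × 0.3866 ≈ 4.2521
Standard error of the difference = 4.2521·√2 ≈ 6.0134
z = 9 / 6.0134 ≈ 1.4967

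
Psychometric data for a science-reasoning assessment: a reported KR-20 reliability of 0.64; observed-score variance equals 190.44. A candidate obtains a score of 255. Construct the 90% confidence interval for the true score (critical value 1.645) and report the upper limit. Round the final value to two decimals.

SD = √190.44 = 13.8000
SEM = 13.8000×√(1 − 0.6400) ≈ 8.2800
Half-width = 1.645×8.2800 ≈ 13.6206
Upper limit = 255 + 13.6206 ≈ 268.6206

268.62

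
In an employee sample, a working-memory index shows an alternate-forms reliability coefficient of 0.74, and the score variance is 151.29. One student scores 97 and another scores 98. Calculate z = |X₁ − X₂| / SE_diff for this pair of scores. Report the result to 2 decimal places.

0.11

SD = √151.29 = 12.3000
SEM = 12.3000*√(1 − 0.7400) ≃ 6.2718
SE_diff = √2 * SEM ≃ 8.8697
z = |97 − 98| / 8.8697 = 1 / 8.8697 ≃ 0.1127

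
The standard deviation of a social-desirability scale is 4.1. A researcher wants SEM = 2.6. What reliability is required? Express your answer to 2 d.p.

Required reliability = 1 − (SEM/SD)² = 1 − 0.4021 ≈ 0.5979

0.60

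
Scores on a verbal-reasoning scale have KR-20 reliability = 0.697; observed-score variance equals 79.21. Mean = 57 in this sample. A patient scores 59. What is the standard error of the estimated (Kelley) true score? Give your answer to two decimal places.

4.09

SD = √79.21 ≈ 8.900
SE_est = SD · √(r(1 − r)) = 8.900 · √0.211 ≈ 8.900 · 0.460 ≈ 4.090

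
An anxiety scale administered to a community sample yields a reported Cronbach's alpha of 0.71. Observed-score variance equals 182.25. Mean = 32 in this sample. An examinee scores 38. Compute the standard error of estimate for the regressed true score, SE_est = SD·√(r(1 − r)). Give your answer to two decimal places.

SD = √182.25 = 13.5000
SE_est = SD × √(r(1 − r)) = 13.5000 × √0.2059 ≈ 13.5000 × 0.4538 ≈ 6.1258

6.13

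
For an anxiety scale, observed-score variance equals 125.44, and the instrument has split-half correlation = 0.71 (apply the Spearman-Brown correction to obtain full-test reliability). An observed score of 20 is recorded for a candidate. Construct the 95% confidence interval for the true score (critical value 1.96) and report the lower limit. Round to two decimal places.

SD = √125.44 ≃ 11.200
r_full = 2·0.71 / (1 + 0.71) ≃ 0.830
The standard error of measurement is 11.200·√(1 − 0.830) ≃ 11.200·0.412 ≃ 4.612.
Half-width = 1.96·4.612 ≃ 9.040
Lower limit = 20 − 9.040 ≃ 10.960

10.96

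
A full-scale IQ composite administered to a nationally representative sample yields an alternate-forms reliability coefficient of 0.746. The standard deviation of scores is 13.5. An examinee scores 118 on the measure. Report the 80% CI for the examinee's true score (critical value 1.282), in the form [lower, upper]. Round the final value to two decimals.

[109.28, 126.72]

SEM = 13.500 × √(1 − 0.746) = 13.500 × √0.254 ≈ 13.500 × 0.504 ≈ 6.804
1.282 × SEM ≈ 8.722
CI = 118 ± 8.722 → [109.278, 126.722]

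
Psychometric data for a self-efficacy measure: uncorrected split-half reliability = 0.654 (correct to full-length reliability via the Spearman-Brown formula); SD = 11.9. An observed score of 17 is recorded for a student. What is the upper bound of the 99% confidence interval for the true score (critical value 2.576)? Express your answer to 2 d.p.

31.02

Spearman-Brown: r = 2(0.654) / (1 + 0.654) = 1.308 / 1.654 ≈ 0.791
The standard error of measurement is 11.900*√(1 − 0.791) ≈ 11.900*0.457 ≈ 5.443.
Half-width = 2.576*5.443 ≈ 14.020
Upper bound: 17 + 14.020 = 31.020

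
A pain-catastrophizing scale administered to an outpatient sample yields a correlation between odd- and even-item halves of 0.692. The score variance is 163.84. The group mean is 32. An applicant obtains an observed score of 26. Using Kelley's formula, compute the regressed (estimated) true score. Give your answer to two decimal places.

r_full = 2·0.692 / (1 + 0.692) ≃ 0.818
T̂ = 0.818(26) + 0.182(32) ≃ 27.092

27.09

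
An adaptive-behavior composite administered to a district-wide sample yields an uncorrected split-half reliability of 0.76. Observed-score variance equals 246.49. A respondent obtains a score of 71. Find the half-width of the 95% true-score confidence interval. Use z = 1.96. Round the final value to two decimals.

11.36

SD = √246.49 = 15.700
r_full = 2·0.76 / (1 + 0.76) ≃ 0.864
SEM = 15.700 · √(1 − 0.864) = 15.700 · √0.136 ≃ 15.700 · 0.369 ≃ 5.798
Margin = 1.96 · 5.798 ≃ 11.363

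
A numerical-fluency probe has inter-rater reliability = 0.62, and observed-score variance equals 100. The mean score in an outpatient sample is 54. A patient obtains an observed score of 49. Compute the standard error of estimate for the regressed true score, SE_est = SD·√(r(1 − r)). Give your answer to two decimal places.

SD = √100 = 10.000
SE_est = SD * √(r(1 − r)) = 10.000 * √0.236 ≈ 10.000 * 0.485 ≈ 4.854

4.85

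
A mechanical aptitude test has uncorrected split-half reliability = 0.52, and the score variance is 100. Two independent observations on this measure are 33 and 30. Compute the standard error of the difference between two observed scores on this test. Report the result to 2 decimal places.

7.95

SD = √100 ≈ 10.000
r_full = 2·0.52 / (1 + 0.52) ≈ 0.684
SEM = 10.000 · √(1 − 0.684) = 10.000 · √0.316 ≈ 10.000 · 0.562 ≈ 5.620
SE_diff = √2 · SEM ≈ 7.947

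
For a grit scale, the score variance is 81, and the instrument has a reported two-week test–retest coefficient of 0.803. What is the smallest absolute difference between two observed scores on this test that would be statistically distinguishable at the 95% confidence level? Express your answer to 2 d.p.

11.07

σ = 81^(1/2) = 9.00000
SEM = 9.00000*√(1 − 0.80300) ≃ 3.99462
Standard error of the difference = 3.99462·√2 ≃ 5.64925
Smallest detectable difference = 1.96*5.64925 ≃ 11.07253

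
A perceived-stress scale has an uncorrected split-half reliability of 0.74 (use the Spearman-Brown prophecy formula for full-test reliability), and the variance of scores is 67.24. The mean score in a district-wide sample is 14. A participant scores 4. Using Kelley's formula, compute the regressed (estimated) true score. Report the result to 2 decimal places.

Spearman-Brown: r = 2(0.74) / (1 + 0.74) = 1.4800 / 1.7400 ≈ 0.8506
Estimated true score = 0.8506*4 + (1 − 0.8506)*14 ≈ 5.4943

5.49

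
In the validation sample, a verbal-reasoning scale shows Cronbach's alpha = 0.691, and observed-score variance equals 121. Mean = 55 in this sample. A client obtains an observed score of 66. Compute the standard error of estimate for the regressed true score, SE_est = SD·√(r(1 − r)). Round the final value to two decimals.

5.08

SD = √121 ≈ 11.00000
SE_est = SD · √(r(1 − r)) = 11.00000 · √0.21352 ≈ 11.00000 · 0.46208 ≈ 5.08289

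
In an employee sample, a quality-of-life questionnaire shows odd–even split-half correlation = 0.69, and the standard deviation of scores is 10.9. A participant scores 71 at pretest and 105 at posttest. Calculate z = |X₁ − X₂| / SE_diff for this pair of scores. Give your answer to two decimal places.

r_full = 2·0.69 / (1 + 0.69) ≈ 0.817
The standard error of measurement is 10.900*√(1 − 0.817) ≈ 10.900*0.428 ≈ 4.668.
SE_diff = √2 * SEM ≈ 6.602
z = 34 / 6.602 ≈ 5.150

5.15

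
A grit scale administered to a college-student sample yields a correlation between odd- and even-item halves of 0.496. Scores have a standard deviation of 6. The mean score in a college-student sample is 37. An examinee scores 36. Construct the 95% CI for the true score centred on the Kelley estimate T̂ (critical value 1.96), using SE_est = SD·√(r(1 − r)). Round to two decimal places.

[30.78, 41.90]

Full-length reliability (Spearman-Brown) = 2(0.496)/(1+0.496) ≈ 0.6631
T̂ = 0.6631(36) + 0.3369(37) ≈ 36.3369
SE_est = SD · √(r(1 − r)) = 6.0000 · √0.2234 ≈ 6.0000 · 0.4726 ≈ 2.8359
95% CI: 36.3369 ± 5.5584 ≈ (30.7785, 41.8953)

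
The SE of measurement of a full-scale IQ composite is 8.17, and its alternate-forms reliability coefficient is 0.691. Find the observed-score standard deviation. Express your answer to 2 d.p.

14.70

SD = 8.17 / √(1 − 0.691) ≈ 14.697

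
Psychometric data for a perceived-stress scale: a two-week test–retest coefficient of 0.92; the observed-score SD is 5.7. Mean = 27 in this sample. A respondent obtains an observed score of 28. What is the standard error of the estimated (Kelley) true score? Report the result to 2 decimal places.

1.55

SE_est = 5.7000·√[r(1 − r)] ≈ 1.5464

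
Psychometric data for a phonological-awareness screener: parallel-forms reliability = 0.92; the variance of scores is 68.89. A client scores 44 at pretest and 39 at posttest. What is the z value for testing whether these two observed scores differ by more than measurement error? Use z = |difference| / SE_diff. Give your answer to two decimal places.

1.51

σ = 68.89^(1/2) = 8.3000
SEM = 8.3000 * √(1 − 0.9200) = 8.3000 * √0.0800 ≈ 8.3000 * 0.2828 ≈ 2.3476
Standard error of the difference = 2.3476·√2 ≈ 3.3200
z = 5 / 3.3200 ≈ 1.5060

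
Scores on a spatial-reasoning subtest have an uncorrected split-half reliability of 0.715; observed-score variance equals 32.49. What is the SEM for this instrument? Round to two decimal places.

2.32

SD = √32.49 ≈ 5.7000
r_full = 2·0.715 / (1 + 0.715) ≈ 0.8338
SEM = 5.7000·√(1 − 0.8338) ≈ 2.3236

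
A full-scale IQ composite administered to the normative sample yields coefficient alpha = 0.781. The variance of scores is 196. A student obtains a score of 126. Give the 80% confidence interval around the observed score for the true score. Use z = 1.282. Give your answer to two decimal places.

[117.60, 134.40]

SD = √196 = 14.0000
SEM = 14.0000 × √(1 − 0.7810) = 14.0000 × √0.2190 ≈ 14.0000 × 0.4680 ≈ 6.5516
1.282 × SEM ≈ 8.3992
Interval: (117.6008, 134.3992)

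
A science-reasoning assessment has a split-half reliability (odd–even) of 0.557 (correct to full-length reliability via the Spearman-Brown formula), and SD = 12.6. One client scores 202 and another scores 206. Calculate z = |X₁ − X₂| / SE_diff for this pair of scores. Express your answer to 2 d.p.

Spearman-Brown: r = 2(0.557) / (1 + 0.557) = 1.1140 / 1.5570 ≈ 0.7155
SEM = 12.6000 × √(1 − 0.7155) = 12.6000 × √0.2845 ≈ 12.6000 × 0.5334 ≈ 6.7209
Standard error of the difference = 6.7209·√2 ≈ 9.5048
z = |202 − 206| / 9.5048 = 4 / 9.5048 ≈ 0.4208

0.42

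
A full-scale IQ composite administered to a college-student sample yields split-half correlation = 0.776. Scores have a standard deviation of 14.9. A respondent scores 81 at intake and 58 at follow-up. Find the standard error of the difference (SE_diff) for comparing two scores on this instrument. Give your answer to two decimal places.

7.48

Full-length reliability (Spearman-Brown) = 2(0.776)/(1+0.776) ≈ 0.874
SEM = 14.900×√(1 − 0.874) ≈ 5.292
SE_diff = √2 × SEM ≈ 7.483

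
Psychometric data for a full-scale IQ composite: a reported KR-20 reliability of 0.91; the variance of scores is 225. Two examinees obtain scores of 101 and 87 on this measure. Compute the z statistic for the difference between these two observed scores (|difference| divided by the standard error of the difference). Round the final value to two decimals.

SD = √225 = 15.000
SEM = 15.000*√(1 − 0.910) ≈ 4.500
SE_diff = √2 * SEM ≈ 6.364
z = 14 / 6.364 ≈ 2.200

2.20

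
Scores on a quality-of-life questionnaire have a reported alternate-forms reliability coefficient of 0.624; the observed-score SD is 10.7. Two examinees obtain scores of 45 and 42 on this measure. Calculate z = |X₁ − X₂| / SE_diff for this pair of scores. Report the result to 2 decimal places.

SEM = 10.700 × √(1 − 0.624) = 10.700 × √0.376 ≃ 10.700 × 0.613 ≃ 6.561
SE_diff = √2 × SEM ≃ 9.279
z = |45 − 42| / 9.279 = 3 / 9.279 ≃ 0.323

0.32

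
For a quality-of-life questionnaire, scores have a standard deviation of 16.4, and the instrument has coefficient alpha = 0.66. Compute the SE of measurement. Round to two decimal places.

SEM = 16.40000*√(1 − 0.66000) ≈ 9.56276

9.56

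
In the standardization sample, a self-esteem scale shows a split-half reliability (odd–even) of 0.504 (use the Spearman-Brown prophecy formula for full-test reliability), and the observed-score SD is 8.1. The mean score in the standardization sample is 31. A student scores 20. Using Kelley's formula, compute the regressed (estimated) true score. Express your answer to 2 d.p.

23.63

r_full = 2·0.504 / (1 + 0.504) ≈ 0.6702
T̂ = 0.6702(20) + 0.3298(31) ≈ 23.6277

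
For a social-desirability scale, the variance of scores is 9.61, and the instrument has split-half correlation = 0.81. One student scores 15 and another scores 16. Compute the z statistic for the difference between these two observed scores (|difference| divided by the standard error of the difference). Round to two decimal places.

SD = √9.61 ≈ 3.1000
Full-length reliability (Spearman-Brown) = 2(0.81)/(1+0.81) ≈ 0.8950
SEM = 3.1000 * √(1 − 0.8950) = 3.1000 * √0.1050 ≈ 3.1000 * 0.3240 ≈ 1.0044
SE_diff = √2 * SEM ≈ 1.4204
z = |15 − 16| / 1.4204 = 1 / 1.4204 ≈ 0.7040

0.70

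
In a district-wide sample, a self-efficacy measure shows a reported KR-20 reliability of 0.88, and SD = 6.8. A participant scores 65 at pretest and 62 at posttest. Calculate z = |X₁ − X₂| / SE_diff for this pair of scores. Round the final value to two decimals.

0.90

SEM = 6.8000*√(1 − 0.8800) ≈ 2.3556
SE_diff = √2 * SEM ≈ 3.3313
z = |65 − 62| / 3.3313 = 3 / 3.3313 ≈ 0.9005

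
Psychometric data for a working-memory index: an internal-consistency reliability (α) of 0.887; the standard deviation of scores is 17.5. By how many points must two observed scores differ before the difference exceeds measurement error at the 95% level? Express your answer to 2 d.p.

SEM = 17.5000·√(1 − 0.8870) ≈ 5.8827
Standard error of the difference = 5.8827·√2 ≈ 8.3194
Smallest detectable difference = 1.96·8.3194 ≈ 16.3060

16.31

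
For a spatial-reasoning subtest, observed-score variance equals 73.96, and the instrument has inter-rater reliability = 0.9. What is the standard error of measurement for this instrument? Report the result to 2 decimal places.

2.72

σ = 73.96^(1/2) = 8.600
The standard error of measurement is 8.600×√(1 − 0.900) ≈ 8.600×0.316 ≈ 2.720.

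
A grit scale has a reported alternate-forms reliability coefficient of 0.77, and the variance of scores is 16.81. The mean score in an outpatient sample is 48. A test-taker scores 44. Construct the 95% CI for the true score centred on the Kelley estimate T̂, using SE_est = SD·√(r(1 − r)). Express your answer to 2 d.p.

SD = √16.81 ≈ 4.100
Estimated true score = 0.770×44 + (1 − 0.770)×48 ≈ 44.920
SE_est = 4.100·√[r(1 − r)] ≈ 1.725
95% CI: 44.920 ± 3.382 ≈ (41.538, 48.302)

[41.54, 48.30]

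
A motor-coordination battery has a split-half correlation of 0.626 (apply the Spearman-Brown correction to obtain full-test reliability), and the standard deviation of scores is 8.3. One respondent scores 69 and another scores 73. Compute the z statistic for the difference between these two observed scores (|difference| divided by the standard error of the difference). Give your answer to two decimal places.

r_full = 2·0.626 / (1 + 0.626) ≃ 0.76999
SEM = 8.30000*√(1 − 0.76999) ≃ 3.98065
SE_diff = SEM * √2 ≃ 3.98065 * 1.41421 ≃ 5.62948
z = |69 − 73| / 5.62948 = 4 / 5.62948 ≃ 0.71054

0.71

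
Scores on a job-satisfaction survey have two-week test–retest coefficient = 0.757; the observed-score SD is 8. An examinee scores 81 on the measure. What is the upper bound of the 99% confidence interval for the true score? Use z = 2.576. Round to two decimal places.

SEM = 8.000 * √(1 − 0.757) = 8.000 * √0.243 ≈ 8.000 * 0.493 ≈ 3.944
2.576 * SEM ≈ 10.159
Upper limit = 81 + 10.159 ≈ 91.159

91.16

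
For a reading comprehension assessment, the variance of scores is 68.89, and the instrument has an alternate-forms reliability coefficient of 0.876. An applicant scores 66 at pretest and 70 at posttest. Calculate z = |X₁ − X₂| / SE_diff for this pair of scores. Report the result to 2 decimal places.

SD = √68.89 = 8.3000
SEM = 8.3000*√(1 − 0.8760) ≈ 2.9227
Standard error of the difference = 2.9227·√2 ≈ 4.1334
z = 4 / 4.1334 ≈ 0.9677

0.97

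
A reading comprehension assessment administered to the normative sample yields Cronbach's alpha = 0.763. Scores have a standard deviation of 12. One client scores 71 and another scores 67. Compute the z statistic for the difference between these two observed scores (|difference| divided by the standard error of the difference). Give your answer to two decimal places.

0.48

SEM = 12.000 · √(1 − 0.763) = 12.000 · √0.237 ≈ 12.000 · 0.487 ≈ 5.842
SE_diff = √2 · SEM ≈ 8.262
z = |71 − 67| / 8.262 = 4 / 8.262 ≈ 0.484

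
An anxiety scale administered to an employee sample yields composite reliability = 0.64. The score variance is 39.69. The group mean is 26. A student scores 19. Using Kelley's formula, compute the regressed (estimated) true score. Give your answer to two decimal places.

21.52

T̂ = r·X + (1 − r)·M = 0.6400·19 + 0.3600·26 = 12.1600 + 9.3600 ≈ 21.5200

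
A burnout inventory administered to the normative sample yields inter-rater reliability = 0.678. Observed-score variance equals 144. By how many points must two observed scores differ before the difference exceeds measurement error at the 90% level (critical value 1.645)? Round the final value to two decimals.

15.84

SD = √144 ≈ 12.00000
SEM = 12.00000·√(1 − 0.67800) ≈ 6.80941
SE_diff = √2 · SEM ≈ 9.62995
Smallest detectable difference = 1.645·9.62995 ≈ 15.84127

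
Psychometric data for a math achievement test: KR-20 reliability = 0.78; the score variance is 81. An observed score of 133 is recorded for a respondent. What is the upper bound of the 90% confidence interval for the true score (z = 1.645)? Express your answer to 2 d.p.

139.94

SD = √81 ≈ 9.0000
SEM = 9.0000 * √(1 − 0.7800) = 9.0000 * √0.2200 ≈ 9.0000 * 0.4690 ≈ 4.2214
Half-width = 1.645*4.2214 ≈ 6.9442
Upper limit = 133 + 6.9442 ≈ 139.9442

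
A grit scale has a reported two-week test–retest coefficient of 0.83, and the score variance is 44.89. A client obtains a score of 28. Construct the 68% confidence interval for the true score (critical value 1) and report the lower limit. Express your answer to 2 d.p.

25.24

SD = √44.89 = 6.700
SEM = 6.700 · √(1 − 0.830) = 6.700 · √0.170 ≈ 6.700 · 0.412 ≈ 2.762
Margin = 1 · 2.762 ≈ 2.762
Lower bound: 28 − 2.762 = 25.238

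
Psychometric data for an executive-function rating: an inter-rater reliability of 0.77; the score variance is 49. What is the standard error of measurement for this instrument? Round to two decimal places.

σ = 49^(1/2) = 7.00000
SEM = 7.00000*√(1 − 0.77000) ≈ 3.35708

3.36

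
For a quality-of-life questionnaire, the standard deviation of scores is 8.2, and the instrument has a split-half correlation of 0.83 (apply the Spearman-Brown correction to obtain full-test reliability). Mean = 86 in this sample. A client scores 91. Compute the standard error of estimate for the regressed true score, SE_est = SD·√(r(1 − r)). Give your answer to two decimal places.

2.38

Full-length reliability (Spearman-Brown) = 2(0.83)/(1+0.83) ≃ 0.907
SE_est = SD × √(r(1 − r)) = 8.200 × √0.084 ≃ 8.200 × 0.290 ≃ 2.380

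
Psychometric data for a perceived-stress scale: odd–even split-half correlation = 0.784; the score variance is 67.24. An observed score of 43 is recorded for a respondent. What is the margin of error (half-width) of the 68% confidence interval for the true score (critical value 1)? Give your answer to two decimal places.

2.85

SD = √67.24 = 8.20000
r_full = 2·0.784 / (1 + 0.784) ≃ 0.87892
SEM = 8.20000×√(1 − 0.87892) ≃ 2.85327
Half-width = 1×2.85327 ≃ 2.85327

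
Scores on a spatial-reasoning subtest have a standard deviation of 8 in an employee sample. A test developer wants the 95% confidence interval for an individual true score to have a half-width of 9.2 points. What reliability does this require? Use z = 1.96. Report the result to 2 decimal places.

SEM needed = half-width / z = 9.2/1.96 ≈ 4.6939
r = 1 − (4.6939/8)² ≈ 1 − 0.3443 ≈ 0.6557

0.66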